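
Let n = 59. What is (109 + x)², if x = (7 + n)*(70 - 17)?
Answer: 13010449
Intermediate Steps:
x = 3498 (x = (7 + 59)*(70 - 17) = 66*53 = 3498)
(109 + x)² = (109 + 3498)² = 3607² = 13010449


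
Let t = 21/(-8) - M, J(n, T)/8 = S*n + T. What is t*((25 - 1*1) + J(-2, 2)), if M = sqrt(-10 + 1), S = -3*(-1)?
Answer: 21 + 24*I ≈ 21.0 + 24.0*I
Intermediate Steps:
S = 3
M = 3*I (M = sqrt(-9) = 3*I ≈ 3.0*I)
J(n, T) = 8*T + 24*n (J(n, T) = 8*(3*n + T) = 8*(T + 3*n) = 8*T + 24*n)
t = -21/8 - 3*I (t = 21/(-8) - 3*I = 21*(-1/8) - 3*I = -21/8 - 3*I ≈ -2.625 - 3.0*I)
t*((25 - 1*1) + J(-2, 2)) = (-21/8 - 3*I)*((25 - 1*1) + (8*2 + 24*(-2))) = (-21/8 - 3*I)*((25 - 1) + (16 - 48)) = (-21/8 - 3*I)*(24 - 32) = (-21/8 - 3*I)*(-8) = 21 + 24*I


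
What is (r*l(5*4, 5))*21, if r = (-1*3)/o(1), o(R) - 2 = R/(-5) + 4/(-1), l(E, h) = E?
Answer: 6300/11 ≈ 572.73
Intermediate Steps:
o(R) = -2 - R/5 (o(R) = 2 + (R/(-5) + 4/(-1)) = 2 + (R*(-⅕) + 4*(-1)) = 2 + (-R/5 - 4) = 2 + (-4 - R/5) = -2 - R/5)
r = 15/11 (r = (-1*3)/(-2 - ⅕*1) = -3/(-2 - ⅕) = -3/(-11/5) = -3*(-5/11) = 15/11 ≈ 1.3636)
(r*l(5*4, 5))*21 = (15*(5*4)/11)*21 = ((15/11)*20)*21 = (300/11)*21 = 6300/11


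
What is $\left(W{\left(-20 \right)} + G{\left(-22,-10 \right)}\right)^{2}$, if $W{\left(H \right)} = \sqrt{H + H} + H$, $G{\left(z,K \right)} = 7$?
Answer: $129 - 52 i \sqrt{10} \approx 129.0 - 164.44 i$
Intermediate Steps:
$W{\left(H \right)} = H + \sqrt{2} \sqrt{H}$ ($W{\left(H \right)} = \sqrt{2 H} + H = \sqrt{2} \sqrt{H} + H = H + \sqrt{2} \sqrt{H}$)
$\left(W{\left(-20 \right)} + G{\left(-22,-10 \right)}\right)^{2} = \left(\left(-20 + \sqrt{2} \sqrt{-20}\right) + 7\right)^{2} = \left(\left(-20 + \sqrt{2} \cdot 2 i \sqrt{5}\right) + 7\right)^{2} = \left(\left(-20 + 2 i \sqrt{10}\right) + 7\right)^{2} = \left(-13 + 2 i \sqrt{10}\right)^{2}$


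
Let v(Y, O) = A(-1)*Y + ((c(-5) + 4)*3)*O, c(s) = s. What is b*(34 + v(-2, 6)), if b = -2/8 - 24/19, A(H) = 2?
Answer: -345/19 ≈ -18.158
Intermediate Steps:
b = -115/76 (b = -2*⅛ - 24*1/19 = -¼ - 24/19 = -115/76 ≈ -1.5132)
v(Y, O) = -3*O + 2*Y (v(Y, O) = 2*Y + ((-5 + 4)*3)*O = 2*Y + (-1*3)*O = 2*Y - 3*O = -3*O + 2*Y)
b*(34 + v(-2, 6)) = -115*(34 + (-3*6 + 2*(-2)))/76 = -115*(34 + (-18 - 4))/76 = -115*(34 - 22)/76 = -115/76*12 = -345/19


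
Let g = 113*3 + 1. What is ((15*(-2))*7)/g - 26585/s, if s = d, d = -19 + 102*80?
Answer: -1074851/276794 ≈ -3.8832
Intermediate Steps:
g = 340 (g = 339 + 1 = 340)
d = 8141 (d = -19 + 8160 = 8141)
s = 8141
((15*(-2))*7)/g - 26585/s = ((15*(-2))*7)/340 - 26585/8141 = -30*7*(1/340) - 26585*1/8141 = -210*1/340 - 26585/8141 = -21/34 - 26585/8141 = -1074851/276794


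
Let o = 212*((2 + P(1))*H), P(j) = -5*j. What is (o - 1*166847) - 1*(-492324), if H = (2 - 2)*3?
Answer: 325477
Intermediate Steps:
H = 0 (H = 0*3 = 0)
o = 0 (o = 212*((2 - 5*1)*0) = 212*((2 - 5)*0) = 212*(-3*0) = 212*0 = 0)
(o - 1*166847) - 1*(-492324) = (0 - 1*166847) - 1*(-492324) = (0 - 166847) + 492324 = -166847 + 492324 = 325477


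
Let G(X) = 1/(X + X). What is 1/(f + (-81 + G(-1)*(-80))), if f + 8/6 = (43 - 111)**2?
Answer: 3/13745 ≈ 0.00021826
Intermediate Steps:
G(X) = 1/(2*X)
f = 13868/3 (f = -4/3 + (43 - 111)**2 = -4/3 + (-68)**2 = -4/3 + 4624 = 13868/3 ≈ 4622.7)
1/(f + (-81 + G(-1)*(-80))) = 1/(13868/3 + (-81 + ((1/2)/(-1))*(-80))) = 1/(13868/3 + (-81 + ((1/2)*(-1))*(-80))) = 1/(13868/3 + (-81 - 1/2*(-80))) = 1/(13868/3 + (-81 + 40)) = 1/(13868/3 - 41) = 1/(13745/3) = 3/13745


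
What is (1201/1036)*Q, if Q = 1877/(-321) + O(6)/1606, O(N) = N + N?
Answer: -1807871305/267042468 ≈ -6.7700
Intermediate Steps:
O(N) = 2*N
Q = -1505305/257763 (Q = 1877/(-321) + (2*6)/1606 = 1877*(-1/321) + 12*(1/1606) = -1877/321 + 6/803 = -1505305/257763 ≈ -5.8399)
(1201/1036)*Q = (1201/1036)*(-1505305/257763) = -1807871305/267042468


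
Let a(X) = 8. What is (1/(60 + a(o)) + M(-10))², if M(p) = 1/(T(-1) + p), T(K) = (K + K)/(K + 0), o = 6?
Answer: 225/18496 ≈ 0.012165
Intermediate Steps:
T(K) = 2 (T(K) = (2*K)/K = 2)
M(p) = 1/(2 + p)
(1/(60 + a(o)) + M(-10))² = (1/(60 + 8) + 1/(2 - 10))² = (1/68 + 1/(-8))² = (1/68 - ⅛)² = (-15/136)² = 225/18496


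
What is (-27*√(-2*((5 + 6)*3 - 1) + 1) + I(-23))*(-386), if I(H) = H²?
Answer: -204194 + 31266*I*√7 ≈ -2.0419e+5 + 82722.0*I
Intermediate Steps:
(-27*√(-2*((5 + 6)*3 - 1) + 1) + I(-23))*(-386) = (-27*√(-2*((5 + 6)*3 - 1) + 1) + (-23)²)*(-386) = (-27*√(-2*(11*3 - 1) + 1) + 529)*(-386) = (-27*√(-2*(33 - 1) + 1) + 529)*(-386) = (-27*√(-2*32 + 1) + 529)*(-386) = (-27*√(-64 + 1) + 529)*(-386) = (-81*I*√7 + 529)*(-386) = (529 - 81*I*√7)*(-386) = -204194 + 31266*I*√7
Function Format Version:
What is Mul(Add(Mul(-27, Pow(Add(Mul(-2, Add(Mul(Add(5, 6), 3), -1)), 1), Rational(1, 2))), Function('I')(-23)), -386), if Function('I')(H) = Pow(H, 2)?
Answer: Add(-204194, Mul(31266, I, Pow(7, Rational(1, 2)))) ≈ Add(-2.0419e+5, Mul(82722., I))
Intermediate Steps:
Mul(Add(Mul(-27, Pow(Add(Mul(-2, Add(Mul(Add(5, 6), 3), -1)), 1), Rational(1, 2))), Function('I')(-23)), -386) = Mul(Add(Mul(-27, Pow(Add(Mul(-2, Add(Mul(Add(5, 6), 3), -1)), 1), Rational(1, 2))), Pow(-23, 2)), -386) = Mul(Add(Mul(-27, Pow(Add(Mul(-2, Add(Mul(11, 3), -1)), 1), Rational(1, 2))), 529), -386) = Mul(Add(Mul(-27, Pow(Add(Mul(-2, Add(33, -1)), 1), Rational(1, 2))), 529), -386) = Mul(Add(Mul(-27, Pow(Add(Mul(-2, 32), 1), Rational(1, 2))), 529), -386) = Mul(Add(Mul(-27, Pow(Add(-64, 1), Rational(1, 2))), 529), -386) = Mul(Add(Mul(-27, Pow(-63, Rational(1, 2))), 529), -386) = Mul(Add(Mul(-27, Mul(3, I, Pow(7, Rational(1, 2)))), 529), -386) = Mul(Add(Mul(-81, I, Pow(7, Rational(1, 2))), 529), -386) = Mul(Add(529, Mul(-81, I, Pow(7, Rational(1, 2)))), -386) = Add(-204194, Mul(31266, I, Pow(7, Rational(1, 2))))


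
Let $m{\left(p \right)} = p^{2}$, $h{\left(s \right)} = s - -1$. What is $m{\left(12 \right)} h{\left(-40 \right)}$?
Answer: $-5616$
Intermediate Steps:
$h{\left(s \right)} = 1 + s$ ($h{\left(s \right)} = s + 1 = 1 + s$)
$m{\left(12 \right)} h{\left(-40 \right)} = 12^{2} \left(1 - 40\right) = 144 \left(-39\right) = -5616$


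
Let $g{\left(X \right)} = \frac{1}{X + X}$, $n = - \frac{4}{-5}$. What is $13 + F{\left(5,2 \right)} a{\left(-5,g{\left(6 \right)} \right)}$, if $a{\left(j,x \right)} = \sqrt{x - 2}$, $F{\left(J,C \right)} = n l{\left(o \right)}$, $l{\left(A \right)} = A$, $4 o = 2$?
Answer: $13 + \frac{i \sqrt{69}}{15} \approx 13.0 + 0.55377 i$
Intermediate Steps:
$o = \frac{1}{2}$ ($o = \frac{1}{4} \cdot 2 = \frac{1}{2} \approx 0.5$)
$n = \frac{4}{5}$ ($n = \left(-4\right) \left(- \frac{1}{5}\right) = \frac{4}{5} \approx 0.8$)
$F{\left(J,C \right)} = \frac{2}{5}$ ($F{\left(J,C \right)} = \frac{4}{5} \cdot \frac{1}{2} = \frac{2}{5}$)
$g{\left(X \right)} = \frac{1}{2 X}$
$a{\left(j,x \right)} = \sqrt{-2 + x}$
$13 + F{\left(5,2 \right)} a{\left(-5,g{\left(6 \right)} \right)} = 13 + \frac{2 \sqrt{-2 + \frac{1}{2 \cdot 6}}}{5} = 13 + \frac{2 \sqrt{-2 + \frac{1}{2} \cdot \frac{1}{6}}}{5} = 13 + \frac{2 \sqrt{-2 + \frac{1}{12}}}{5} = 13 + \frac{2 \sqrt{- \frac{23}{12}}}{5} = 13 + \frac{2 \frac{i \sqrt{69}}{6}}{5} = 13 + \frac{i \sqrt{69}}{15}$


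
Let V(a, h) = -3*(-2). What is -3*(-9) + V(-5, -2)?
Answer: 33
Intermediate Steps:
V(a, h) = 6
-3*(-9) + V(-5, -2) = -3*(-9) + 6 = 27 + 6 = 33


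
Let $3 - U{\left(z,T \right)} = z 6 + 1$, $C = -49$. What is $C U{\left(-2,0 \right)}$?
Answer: $-686$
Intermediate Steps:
$U{\left(z,T \right)} = 2 - 6 z$ ($U{\left(z,T \right)} = 3 - \left(z 6 + 1\right) = 3 - \left(6 z + 1\right) = 3 - \left(1 + 6 z\right) = 2 - 6 z$)
$C U{\left(-2,0 \right)} = - 49 \left(2 - -12\right) = - 49 \left(2 + 12\right) = \left(-49\right) 14 = -686$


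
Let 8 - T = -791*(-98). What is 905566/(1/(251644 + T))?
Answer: 157689829844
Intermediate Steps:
T = -77510 (T = 8 - (-791)*(-98) = 8 - 1*77518 = 8 - 77518 = -77510)
905566/(1/(251644 + T)) = 905566/(1/(251644 - 77510)) = 905566/(1/174134) = 905566*174134 = 157689829844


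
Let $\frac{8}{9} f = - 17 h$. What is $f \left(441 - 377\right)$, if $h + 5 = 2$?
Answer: $3672$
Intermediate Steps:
$h = -3$ ($h = -5 + 2 = -3$)
$f = \frac{459}{8}$ ($f = \frac{9 \left(\left(-17\right) \left(-3\right)\right)}{8} = \frac{9}{8} \cdot 51 = \frac{459}{8} \approx 57.375$)
$f \left(441 - 377\right) = \frac{459 \left(441 - 377\right)}{8} = \frac{459}{8} \cdot 64 = 3672$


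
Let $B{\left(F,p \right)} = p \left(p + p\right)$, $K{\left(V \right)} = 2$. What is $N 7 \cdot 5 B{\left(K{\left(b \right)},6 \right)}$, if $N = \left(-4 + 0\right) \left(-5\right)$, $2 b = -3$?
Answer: $50400$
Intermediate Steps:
$b = - \frac{3}{2}$ ($b = \frac{1}{2} \left(-3\right) = - \frac{3}{2} \approx -1.5$)
$B{\left(F,p \right)} = 2 p^{2}$ ($B{\left(F,p \right)} = p 2 p = 2 p^{2}$)
$N = 20$ ($N = \left(-4\right) \left(-5\right) = 20$)
$N 7 \cdot 5 B{\left(K{\left(b \right)},6 \right)} = 20 \cdot 7 \cdot 5 \cdot 2 \cdot 6^{2} = 140 \cdot 5 \cdot 2 \cdot 36 = 140 \cdot 5 \cdot 72 = 140 \cdot 360 = 50400$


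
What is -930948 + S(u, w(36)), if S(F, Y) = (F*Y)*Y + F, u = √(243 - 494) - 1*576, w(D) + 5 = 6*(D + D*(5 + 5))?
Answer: -3238996740 + 5621642*I*√251 ≈ -3.239e+9 + 8.9064e+7*I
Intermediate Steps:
w(D) = -5 + 66*D (w(D) = -5 + 6*(D + D*(5 + 5)) = -5 + 6*(D + D*10) = -5 + 6*(D + 10*D) = -5 + 6*(11*D) = -5 + 66*D)
u = -576 + I*√251 (u = √(-251) - 576 = I*√251 - 576 = -576 + I*√251 ≈ -576.0 + 15.843*I)
S(F, Y) = F + F*Y² (S(F, Y) = F*Y² + F = F + F*Y²)
-930948 + S(u, w(36)) = -930948 + (-576 + I*√251)*(1 + (-5 + 66*36)²) = -930948 + (-576 + I*√251)*(1 + (-5 + 2376)²) = -930948 + (-576 + I*√251)*(1 + 2371²) = -930948 + (-576 + I*√251)*(1 + 5621641) = -930948 + (-576 + I*√251)*5621642 = -930948 + (-3238065792 + 5621642*I*√251) = -3238996740 + 5621642*I*√251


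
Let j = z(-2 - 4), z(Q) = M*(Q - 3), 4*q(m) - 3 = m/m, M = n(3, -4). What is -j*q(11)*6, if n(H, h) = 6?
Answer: 324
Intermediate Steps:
M = 6
q(m) = 1 (q(m) = ¾ + (m/m)/4 = ¾ + (¼)*1 = ¾ + ¼ = 1)
z(Q) = -18 + 6*Q (z(Q) = 6*(Q - 3) = 6*(-3 + Q) = -18 + 6*Q)
j = -54 (j = -18 + 6*(-2 - 4) = -18 + 6*(-6) = -18 - 36 = -54)
-j*q(11)*6 = -(-54*1)*6 = -(-54)*6 = -1*(-324) = 324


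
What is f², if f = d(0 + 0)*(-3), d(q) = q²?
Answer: 0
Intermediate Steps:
f = 0 (f = (0 + 0)²*(-3) = 0²*(-3) = 0*(-3) = 0)
f² = 0² = 0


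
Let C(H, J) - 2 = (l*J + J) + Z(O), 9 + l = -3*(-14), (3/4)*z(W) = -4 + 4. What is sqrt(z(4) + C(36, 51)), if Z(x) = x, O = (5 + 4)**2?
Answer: sqrt(1817) ≈ 42.626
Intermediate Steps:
O = 81 (O = 9**2 = 81)
z(W) = 0 (z(W) = 4*(-4 + 4)/3 = (4/3)*0 = 0)
l = 33 (l = -9 - 3*(-14) = -9 + 42 = 33)
C(H, J) = 83 + 34*J (C(H, J) = 2 + ((33*J + J) + 81) = 2 + (34*J + 81) = 2 + (81 + 34*J) = 83 + 34*J)
sqrt(z(4) + C(36, 51)) = sqrt(0 + (83 + 34*51)) = sqrt(0 + (83 + 1734)) = sqrt(0 + 1817) = sqrt(1817)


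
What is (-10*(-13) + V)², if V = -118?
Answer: 144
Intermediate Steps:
(-10*(-13) + V)² = (-10*(-13) - 118)² = (130 - 118)² = 12² = 144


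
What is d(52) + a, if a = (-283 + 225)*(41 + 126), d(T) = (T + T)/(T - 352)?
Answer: -726476/75 ≈ -9686.3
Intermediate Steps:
d(T) = 2*T/(-352 + T) (d(T) = (2*T)/(-352 + T) = 2*T/(-352 + T))
a = -9686 (a = -58*167 = -9686)
d(52) + a = 2*52/(-352 + 52) - 9686 = 2*52/(-300) - 9686 = 2*52*(-1/300) - 9686 = -26/75 - 9686 = -726476/75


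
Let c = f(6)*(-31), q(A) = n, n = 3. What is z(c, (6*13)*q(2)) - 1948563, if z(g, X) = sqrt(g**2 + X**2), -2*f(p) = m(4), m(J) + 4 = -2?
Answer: -1948563 + 3*sqrt(7045) ≈ -1.9483e+6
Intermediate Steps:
m(J) = -6 (m(J) = -4 - 2 = -6)
f(p) = 3 (f(p) = -1/2*(-6) = 3)
q(A) = 3
c = -93 (c = 3*(-31) = -93)
z(g, X) = sqrt(X**2 + g**2)
z(c, (6*13)*q(2)) - 1948563 = sqrt(((6*13)*3)**2 + (-93)**2) - 1948563 = sqrt((78*3)**2 + 8649) - 1948563 = sqrt(234**2 + 8649) - 1948563 = sqrt(54756 + 8649) - 1948563 = sqrt(63405) - 1948563 = 3*sqrt(7045) - 1948563 = -1948563 + 3*sqrt(7045)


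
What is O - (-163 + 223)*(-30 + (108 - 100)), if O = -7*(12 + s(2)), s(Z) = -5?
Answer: 1271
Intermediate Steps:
O = -49 (O = -7*(12 - 5) = -7*7 = -49)
O - (-163 + 223)*(-30 + (108 - 100)) = -49 - (-163 + 223)*(-30 + (108 - 100)) = -49 - 60*(-30 + 8) = -49 - 60*(-22) = -49 - 1*(-1320) = -49 + 1320 = 1271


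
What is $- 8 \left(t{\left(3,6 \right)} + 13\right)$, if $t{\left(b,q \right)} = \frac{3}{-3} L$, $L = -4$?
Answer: $-136$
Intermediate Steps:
$t{\left(b,q \right)} = 4$ ($t{\left(b,q \right)} = \frac{3}{-3} \left(-4\right) = 3 \left(- \frac{1}{3}\right) \left(-4\right) = \left(-1\right) \left(-4\right) = 4$)
$- 8 \left(t{\left(3,6 \right)} + 13\right) = - 8 \left(4 + 13\right) = \left(-8\right) 17 = -136$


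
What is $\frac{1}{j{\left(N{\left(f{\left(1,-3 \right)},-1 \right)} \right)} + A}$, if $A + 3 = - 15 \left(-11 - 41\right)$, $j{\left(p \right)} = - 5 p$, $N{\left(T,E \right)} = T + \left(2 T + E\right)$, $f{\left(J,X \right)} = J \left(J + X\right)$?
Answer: $\frac{1}{812} \approx 0.0012315$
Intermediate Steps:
$N{\left(T,E \right)} = E + 3 T$ ($N{\left(T,E \right)} = T + \left(E + 2 T\right) = E + 3 T$)
$A = 777$ ($A = -3 - 15 \left(-11 - 41\right) = -3 - -780 = -3 + 780 = 777$)
$\frac{1}{j{\left(N{\left(f{\left(1,-3 \right)},-1 \right)} \right)} + A} = \frac{1}{- 5 \left(-1 + 3 \cdot 1 \left(1 - 3\right)\right) + 777} = \frac{1}{- 5 \left(-1 + 3 \cdot 1 \left(-2\right)\right) + 777} = \frac{1}{- 5 \left(-1 + 3 \left(-2\right)\right) + 777} = \frac{1}{- 5 \left(-1 - 6\right) + 777} = \frac{1}{\left(-5\right) \left(-7\right) + 777} = \frac{1}{35 + 777} = \frac{1}{812}$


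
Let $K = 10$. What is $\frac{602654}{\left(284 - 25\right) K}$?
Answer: $\frac{301327}{1295} \approx 232.69$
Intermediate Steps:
$\frac{602654}{\left(284 - 25\right) K} = \frac{602654}{\left(284 - 25\right) 10} = \frac{602654}{259 \cdot 10} = \frac{602654}{2590} = 602654 \cdot \frac{1}{2590} = \frac{301327}{1295}$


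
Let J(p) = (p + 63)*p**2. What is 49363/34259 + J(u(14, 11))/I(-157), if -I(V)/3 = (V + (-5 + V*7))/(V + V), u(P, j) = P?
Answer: -162162823763/129601797 ≈ -1251.2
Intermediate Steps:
J(p) = p**2*(63 + p) (J(p) = (63 + p)*p**2 = p**2*(63 + p))
I(V) = -3*(-5 + 8*V)/(2*V) (I(V) = -3*(V + (-5 + V*7))/(V + V) = -3*(V + (-5 + 7*V))/(2*V) = -3*(-5 + 8*V)*1/(2*V) = -3*(-5 + 8*V)/(2*V))
49363/34259 + J(u(14, 11))/I(-157) = 49363/34259 + (14**2*(63 + 14))/(-12 + (15/2)/(-157)) = 49363*(1/34259) + (196*77)/(-12 + (15/2)*(-1/157)) = 49363/34259 + 15092/(-12 - 15/314) = 49363/34259 + 15092/(-3783/314) = 49363/34259 + 15092*(-314/3783) = 49363/34259 - 4738888/3783 = -162162823763/129601797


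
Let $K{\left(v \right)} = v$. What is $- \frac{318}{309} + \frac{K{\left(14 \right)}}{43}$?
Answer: $- \frac{3116}{4429} \approx -0.70354$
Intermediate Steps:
$- \frac{318}{309} + \frac{K{\left(14 \right)}}{43} = - \frac{318}{309} + \frac{14}{43} = \left(-318\right) \frac{1}{309} + 14 \cdot \frac{1}{43} = - \frac{106}{103} + \frac{14}{43} = - \frac{3116}{4429}$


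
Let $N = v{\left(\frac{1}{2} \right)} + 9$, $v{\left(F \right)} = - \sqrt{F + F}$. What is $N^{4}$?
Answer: $4096$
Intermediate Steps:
$v{\left(F \right)} = - \sqrt{2} \sqrt{F}$ ($v{\left(F \right)} = - \sqrt{2 F} = - \sqrt{2} \sqrt{F}$)
$N = 8$ ($N = - \sqrt{2} \sqrt{\frac{1}{2}} + 9 = - \frac{\sqrt{2}}{\sqrt{2}} + 9 = - \sqrt{2} \frac{\sqrt{2}}{2} + 9 = -1 + 9 = 8$)
$N^{4} = 8^{4} = 4096$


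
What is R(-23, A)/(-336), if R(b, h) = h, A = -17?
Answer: 17/336 ≈ 0.050595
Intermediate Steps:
R(-23, A)/(-336) = -17/(-336) = -17*(-1/336) = 17/336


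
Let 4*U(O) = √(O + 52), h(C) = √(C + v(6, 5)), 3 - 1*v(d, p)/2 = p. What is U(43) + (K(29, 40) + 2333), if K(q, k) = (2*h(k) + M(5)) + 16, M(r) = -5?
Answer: 2356 + √95/4 ≈ 2358.4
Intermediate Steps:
v(d, p) = 6 - 2*p
h(C) = √(-4 + C) (h(C) = √(C + (6 - 2*5)) = √(C + (6 - 10)) = √(C - 4) = √(-4 + C))
K(q, k) = 11 + 2*√(-4 + k) (K(q, k) = (2*√(-4 + k) - 5) + 16 = (-5 + 2*√(-4 + k)) + 16 = 11 + 2*√(-4 + k))
U(O) = √(52 + O)/4 (U(O) = √(O + 52)/4 = √(52 + O)/4)
U(43) + (K(29, 40) + 2333) = √(52 + 43)/4 + ((11 + 2*√(-4 + 40)) + 2333) = √95/4 + ((11 + 2*√36) + 2333) = √95/4 + ((11 + 2*6) + 2333) = √95/4 + ((11 + 12) + 2333) = √95/4 + (23 + 2333) = √95/4 + 2356 = 2356 + √95/4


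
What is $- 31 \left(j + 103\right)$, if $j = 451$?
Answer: $-17174$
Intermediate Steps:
$- 31 \left(j + 103\right) = - 31 \left(451 + 103\right) = \left(-31\right) 554 = -17174$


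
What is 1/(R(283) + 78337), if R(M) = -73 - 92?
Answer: 1/78172 ≈ 1.2792e-5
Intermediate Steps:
R(M) = -165
1/(R(283) + 78337) = 1/(-165 + 78337) = 1/78172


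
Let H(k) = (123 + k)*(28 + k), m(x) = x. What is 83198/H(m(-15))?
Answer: 41599/702 ≈ 59.258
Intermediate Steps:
H(k) = (28 + k)*(123 + k)
83198/H(m(-15)) = 83198/(3444 + (-15)² + 151*(-15)) = 83198/(3444 + 225 - 2265) = 83198/1404 = 83198*(1/1404) = 41599/702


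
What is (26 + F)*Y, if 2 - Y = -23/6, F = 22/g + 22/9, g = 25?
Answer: 23093/135 ≈ 171.06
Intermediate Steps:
F = 748/225 (F = 22/25 + 22/9 = 748/225 ≈ 3.3244)
Y = 35/6 (Y = 2 - (-23)/6 = 2 - 1*(-23/6) = 2 + 23/6 = 35/6 ≈ 5.8333)
(26 + F)*Y = (26 + 748/225)*(35/6) = (6598/225)*(35/6) = 23093/135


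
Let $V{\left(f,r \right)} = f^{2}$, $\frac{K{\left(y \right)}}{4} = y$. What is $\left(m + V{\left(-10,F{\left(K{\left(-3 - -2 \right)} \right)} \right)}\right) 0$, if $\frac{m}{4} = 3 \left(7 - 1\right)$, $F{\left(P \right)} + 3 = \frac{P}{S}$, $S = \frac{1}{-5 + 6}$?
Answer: $0$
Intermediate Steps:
$K{\left(y \right)} = 4 y$
$S = 1$ ($S = 1^{-1} = 1$)
$F{\left(P \right)} = -3 + P$ ($F{\left(P \right)} = -3 + \frac{P}{1} = -3 + P 1 = -3 + P$)
$m = 72$ ($m = 4 \cdot 3 \left(7 - 1\right) = 4 \cdot 3 \cdot 6 = 4 \cdot 18 = 72$)
$\left(m + V{\left(-10,F{\left(K{\left(-3 - -2 \right)} \right)} \right)}\right) 0 = \left(72 + \left(-10\right)^{2}\right) 0 = \left(72 + 100\right) 0 = 172 \cdot 0 = 0$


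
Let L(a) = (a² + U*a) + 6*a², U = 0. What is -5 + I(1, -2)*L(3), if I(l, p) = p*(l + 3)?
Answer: -509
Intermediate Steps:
L(a) = 7*a² (L(a) = (a² + 0*a) + 6*a² = (a² + 0) + 6*a² = a² + 6*a² = 7*a²)
I(l, p) = p*(3 + l)
-5 + I(1, -2)*L(3) = -5 + (-2*(3 + 1))*(7*3²) = -5 + (-2*4)*(7*9) = -5 - 8*63 = -5 - 504 = -509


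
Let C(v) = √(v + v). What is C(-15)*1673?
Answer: 1673*I*√30 ≈ 9163.4*I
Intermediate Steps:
C(v) = √2*√v (C(v) = √(2*v) = √2*√v)
C(-15)*1673 = (√2*√(-15))*1673 = (√2*(I*√15))*1673 = (I*√30)*1673 = 1673*I*√30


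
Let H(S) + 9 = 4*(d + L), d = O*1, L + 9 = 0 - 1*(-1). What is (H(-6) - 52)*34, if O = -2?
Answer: -3434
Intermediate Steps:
L = -8 (L = -9 + (0 - 1*(-1)) = -9 + (0 + 1) = -9 + 1 = -8)
d = -2 (d = -2*1 = -2)
H(S) = -49 (H(S) = -9 + 4*(-2 - 8) = -9 + 4*(-10) = -9 - 40 = -49)
(H(-6) - 52)*34 = (-49 - 52)*34 = -101*34 = -3434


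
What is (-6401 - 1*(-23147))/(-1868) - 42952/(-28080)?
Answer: -468742/63045 ≈ -7.4350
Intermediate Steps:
(-6401 - 1*(-23147))/(-1868) - 42952/(-28080) = (-6401 + 23147)*(-1/1868) - 42952*(-1/28080) = 16746*(-1/1868) + 413/270 = -8373/934 + 413/270 = -468742/63045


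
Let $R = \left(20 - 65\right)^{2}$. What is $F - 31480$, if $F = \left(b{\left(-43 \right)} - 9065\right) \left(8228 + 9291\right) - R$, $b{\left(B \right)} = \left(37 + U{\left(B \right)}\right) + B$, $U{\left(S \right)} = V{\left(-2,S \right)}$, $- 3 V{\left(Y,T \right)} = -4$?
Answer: $- \frac{476774986}{3} \approx -1.5893 \cdot 10^{8}$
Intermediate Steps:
$V{\left(Y,T \right)} = \frac{4}{3}$ ($V{\left(Y,T \right)} = \left(- \frac{1}{3}\right) \left(-4\right) = \frac{4}{3}$)
$U{\left(S \right)} = \frac{4}{3}$
$b{\left(B \right)} = \frac{115}{3} + B$ ($b{\left(B \right)} = \left(37 + \frac{4}{3}\right) + B = \frac{115}{3} + B$)
$R = 2025$ ($R = \left(-45\right)^{2} = 2025$)
$F = - \frac{476680546}{3}$ ($F = \left(\left(\frac{115}{3} - 43\right) - 9065\right) \left(8228 + 9291\right) - 2025 = \left(- \frac{14}{3} - 9065\right) 17519 - 2025 = \left(- \frac{27209}{3}\right) 17519 - 2025 = - \frac{476674471}{3} - 2025 = - \frac{476680546}{3} \approx -1.5889 \cdot 10^{8}$)
$F - 31480 = - \frac{476680546}{3} - 31480 = - \frac{476774986}{3}$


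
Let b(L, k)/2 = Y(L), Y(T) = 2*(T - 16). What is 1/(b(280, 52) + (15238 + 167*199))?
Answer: 1/49527 ≈ 2.0191e-5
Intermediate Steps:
Y(T) = -32 + 2*T (Y(T) = 2*(-16 + T) = -32 + 2*T)
b(L, k) = -64 + 4*L (b(L, k) = 2*(-32 + 2*L) = -64 + 4*L)
1/(b(280, 52) + (15238 + 167*199)) = 1/((-64 + 4*280) + (15238 + 167*199)) = 1/((-64 + 1120) + (15238 + 33233)) = 1/(1056 + 48471) = 1/49527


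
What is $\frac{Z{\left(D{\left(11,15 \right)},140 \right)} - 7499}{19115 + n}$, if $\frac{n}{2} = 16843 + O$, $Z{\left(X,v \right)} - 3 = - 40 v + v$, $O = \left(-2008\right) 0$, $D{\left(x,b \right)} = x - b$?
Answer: $- \frac{12956}{52801} \approx -0.24537$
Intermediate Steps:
$O = 0$
$Z{\left(X,v \right)} = 3 - 39 v$ ($Z{\left(X,v \right)} = 3 + \left(- 40 v + v\right) = 3 - 39 v$)
$n = 33686$ ($n = 2 \left(16843 + 0\right) = 2 \cdot 16843 = 33686$)
$\frac{Z{\left(D{\left(11,15 \right)},140 \right)} - 7499}{19115 + n} = \frac{\left(3 - 5460\right) - 7499}{19115 + 33686} = \frac{\left(3 - 5460\right) - 7499}{52801} = \left(-5457 - 7499\right) \frac{1}{52801} = \left(-12956\right) \frac{1}{52801} = - \frac{12956}{52801}$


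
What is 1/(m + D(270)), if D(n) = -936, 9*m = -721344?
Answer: -3/243256 ≈ -1.2333e-5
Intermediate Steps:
m = -240448/3 (m = (⅑)*(-721344) = -240448/3 ≈ -80149.)
1/(m + D(270)) = 1/(-240448/3 - 936) = 1/(-243256/3) = -3/243256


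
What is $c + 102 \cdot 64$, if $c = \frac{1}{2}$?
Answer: $\frac{13057}{2} \approx 6528.5$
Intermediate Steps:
$c = \frac{1}{2} \approx 0.5$
$c + 102 \cdot 64 = \frac{1}{2} + 102 \cdot 64 = \frac{1}{2} + 6528 = \frac{13057}{2}$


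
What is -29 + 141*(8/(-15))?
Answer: -521/5 ≈ -104.20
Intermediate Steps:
-29 + 141*(8/(-15)) = -29 + 141*(8*(-1/15)) = -29 + 141*(-8/15) = -29 - 376/5 = -521/5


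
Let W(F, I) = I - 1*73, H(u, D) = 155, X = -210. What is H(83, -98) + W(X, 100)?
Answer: 182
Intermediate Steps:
W(F, I) = -73 + I (W(F, I) = I - 73 = -73 + I)
H(83, -98) + W(X, 100) = 155 + (-73 + 100) = 155 + 27 = 182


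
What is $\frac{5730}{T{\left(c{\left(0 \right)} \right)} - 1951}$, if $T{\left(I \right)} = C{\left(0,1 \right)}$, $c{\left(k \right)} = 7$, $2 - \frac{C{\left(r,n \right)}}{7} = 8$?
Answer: $- \frac{5730}{1993} \approx -2.8751$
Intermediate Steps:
$C{\left(r,n \right)} = -42$ ($C{\left(r,n \right)} = 14 - 56 = -42$)
$T{\left(I \right)} = -42$
$\frac{5730}{T{\left(c{\left(0 \right)} \right)} - 1951} = \frac{5730}{-42 - 1951} = \frac{5730}{-1993} = 5730 \left(- \frac{1}{1993}\right) = - \frac{5730}{1993}$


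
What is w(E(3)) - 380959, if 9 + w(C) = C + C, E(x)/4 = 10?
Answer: -380888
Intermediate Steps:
E(x) = 40 (E(x) = 4*10 = 40)
w(C) = -9 + 2*C (w(C) = -9 + (C + C) = -9 + 2*C)
w(E(3)) - 380959 = (-9 + 2*40) - 380959 = (-9 + 80) - 380959 = 71 - 380959 = -380888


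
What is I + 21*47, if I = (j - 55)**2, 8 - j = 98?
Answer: 22012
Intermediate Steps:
j = -90 (j = 8 - 1*98 = 8 - 98 = -90)
I = 21025 (I = (-90 - 55)**2 = (-145)**2 = 21025)
I + 21*47 = 21025 + 21*47 = 21025 + 987 = 22012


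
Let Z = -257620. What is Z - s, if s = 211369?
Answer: -468989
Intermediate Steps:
Z - s = -257620 - 1*211369 = -257620 - 211369 = -468989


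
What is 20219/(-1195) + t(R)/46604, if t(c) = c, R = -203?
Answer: -942528861/55691780 ≈ -16.924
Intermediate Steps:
20219/(-1195) + t(R)/46604 = 20219/(-1195) - 203/46604 = 20219*(-1/1195) - 203*1/46604 = -20219/1195 - 203/46604 = -942528861/55691780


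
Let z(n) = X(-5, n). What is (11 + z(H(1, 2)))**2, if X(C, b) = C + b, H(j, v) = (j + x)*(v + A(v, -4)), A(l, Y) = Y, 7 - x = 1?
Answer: 64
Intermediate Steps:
x = 6 (x = 7 - 1*1 = 7 - 1 = 6)
H(j, v) = (-4 + v)*(6 + j) (H(j, v) = (j + 6)*(v - 4) = (6 + j)*(-4 + v) = (-4 + v)*(6 + j))
z(n) = -5 + n
(11 + z(H(1, 2)))**2 = (11 + (-5 + (-24 - 4*1 + 6*2 + 1*2)))**2 = (11 + (-5 + (-24 - 4 + 12 + 2)))**2 = (11 + (-5 - 14))**2 = (11 - 19)**2 = (-8)**2 = 64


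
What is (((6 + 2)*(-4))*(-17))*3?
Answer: 1632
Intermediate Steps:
(((6 + 2)*(-4))*(-17))*3 = ((8*(-4))*(-17))*3 = -32*(-17)*3 = 544*3 = 1632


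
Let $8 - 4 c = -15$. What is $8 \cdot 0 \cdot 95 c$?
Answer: $0$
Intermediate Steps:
$c = \frac{23}{4}$ ($c = 2 - - \frac{15}{4} = 2 + \frac{15}{4} = \frac{23}{4} \approx 5.75$)
$8 \cdot 0 \cdot 95 c = 8 \cdot 0 \cdot 95 \cdot \frac{23}{4} = 0 \cdot 95 \cdot \frac{23}{4} = 0 \cdot \frac{23}{4} = 0$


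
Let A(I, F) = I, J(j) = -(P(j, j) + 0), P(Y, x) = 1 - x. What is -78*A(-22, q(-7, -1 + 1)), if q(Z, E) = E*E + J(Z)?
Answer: 1716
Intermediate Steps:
J(j) = -1 + j (J(j) = -((1 - j) + 0) = -(1 - j) = -1 + j)
q(Z, E) = -1 + Z + E² (q(Z, E) = E*E + (-1 + Z) = E² + (-1 + Z) = -1 + Z + E²)
-78*A(-22, q(-7, -1 + 1)) = -78*(-22) = 1716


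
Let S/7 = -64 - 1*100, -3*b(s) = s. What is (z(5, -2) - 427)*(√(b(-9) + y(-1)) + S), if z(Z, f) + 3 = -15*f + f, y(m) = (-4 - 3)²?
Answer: 461496 - 804*√13 ≈ 4.5860e+5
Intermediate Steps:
b(s) = -s/3
S = -1148 (S = 7*(-64 - 1*100) = 7*(-64 - 100) = 7*(-164) = -1148)
y(m) = 49 (y(m) = (-7)² = 49)
z(Z, f) = -3 - 14*f (z(Z, f) = -3 + (-15*f + f) = -3 - 14*f)
(z(5, -2) - 427)*(√(b(-9) + y(-1)) + S) = ((-3 - 14*(-2)) - 427)*(√(-⅓*(-9) + 49) - 1148) = ((-3 + 28) - 427)*(√(3 + 49) - 1148) = (25 - 427)*(√52 - 1148) = -402*(2*√13 - 1148) = -402*(-1148 + 2*√13) = 461496 - 804*√13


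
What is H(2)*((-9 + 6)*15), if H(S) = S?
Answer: -90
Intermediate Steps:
H(2)*((-9 + 6)*15) = 2*((-9 + 6)*15) = 2*(-3*15) = 2*(-45) = -90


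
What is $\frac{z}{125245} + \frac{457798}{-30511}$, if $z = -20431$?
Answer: $- \frac{57960280751}{3821350195} \approx -15.167$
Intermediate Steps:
$\frac{z}{125245} + \frac{457798}{-30511} = - \frac{20431}{125245} + \frac{457798}{-30511} = \left(-20431\right) \frac{1}{125245} + 457798 \left(- \frac{1}{30511}\right) = - \frac{20431}{125245} - \frac{457798}{30511} = - \frac{57960280751}{3821350195}$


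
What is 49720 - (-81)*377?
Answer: 80257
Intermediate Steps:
49720 - (-81)*377 = 49720 - 1*(-30537) = 49720 + 30537 = 80257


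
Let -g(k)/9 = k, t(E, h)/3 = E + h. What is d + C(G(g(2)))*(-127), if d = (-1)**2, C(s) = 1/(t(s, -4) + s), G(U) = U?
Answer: 211/84 ≈ 2.5119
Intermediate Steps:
t(E, h) = 3*E + 3*h (t(E, h) = 3*(E + h) = 3*E + 3*h)
g(k) = -9*k
C(s) = 1/(-12 + 4*s) (C(s) = 1/((3*s + 3*(-4)) + s) = 1/((3*s - 12) + s) = 1/((-12 + 3*s) + s) = 1/(-12 + 4*s))
d = 1
d + C(G(g(2)))*(-127) = 1 + (1/(4*(-3 - 9*2)))*(-127) = 1 + (1/(4*(-3 - 18)))*(-127) = 1 + ((1/4)/(-21))*(-127) = 1 + ((1/4)*(-1/21))*(-127) = 1 - 1/84*(-127) = 1 + 127/84 = 211/84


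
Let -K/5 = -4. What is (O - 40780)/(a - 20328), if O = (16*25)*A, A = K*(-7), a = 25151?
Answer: -96780/4823 ≈ -20.066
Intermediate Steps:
K = 20 (K = -5*(-4) = 20)
A = -140 (A = 20*(-7) = -140)
O = -56000 (O = (16*25)*(-140) = 400*(-140) = -56000)
(O - 40780)/(a - 20328) = (-56000 - 40780)/(25151 - 20328) = -96780/4823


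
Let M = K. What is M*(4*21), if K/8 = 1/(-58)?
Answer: -336/29 ≈ -11.586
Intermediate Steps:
K = -4/29 (K = 8/(-58) = 8*(-1/58) = -4/29 ≈ -0.13793)
M = -4/29 ≈ -0.13793
M*(4*21) = -16*21/29 = -4/29*84 = -336/29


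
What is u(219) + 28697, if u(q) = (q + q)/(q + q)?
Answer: 28698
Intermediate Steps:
u(q) = 1 (u(q) = (2*q)/((2*q)) = (2*q)*(1/(2*q)) = 1)
u(219) + 28697 = 1 + 28697 = 28698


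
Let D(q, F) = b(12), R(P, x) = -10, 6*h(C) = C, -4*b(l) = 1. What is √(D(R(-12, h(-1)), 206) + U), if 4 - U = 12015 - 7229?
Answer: I*√19129/2 ≈ 69.154*I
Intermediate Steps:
b(l) = -¼ (b(l) = -¼*1 = -¼)
h(C) = C/6
D(q, F) = -¼
U = -4782 (U = 4 - (12015 - 7229) = 4 - 1*4786 = 4 - 4786 = -4782)
√(D(R(-12, h(-1)), 206) + U) = √(-¼ - 4782) = √(-19129/4) = I*√19129/2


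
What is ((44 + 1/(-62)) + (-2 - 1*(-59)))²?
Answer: 39200121/3844 ≈ 10198.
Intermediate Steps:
((44 + 1/(-62)) + (-2 - 1*(-59)))² = ((44 - 1/62) + (-2 + 59))² = (2727/62 + 57)² = (6261/62)² = 39200121/3844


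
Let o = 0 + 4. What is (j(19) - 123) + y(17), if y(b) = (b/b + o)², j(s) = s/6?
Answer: -569/6 ≈ -94.833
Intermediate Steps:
o = 4
j(s) = s/6 (j(s) = s*(⅙) = s/6)
y(b) = 25 (y(b) = (b/b + 4)² = (1 + 4)² = 5² = 25)
(j(19) - 123) + y(17) = ((⅙)*19 - 123) + 25 = (19/6 - 123) + 25 = -719/6 + 25 = -569/6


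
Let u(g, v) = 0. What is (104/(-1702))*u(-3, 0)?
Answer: 0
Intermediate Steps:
(104/(-1702))*u(-3, 0) = (104/(-1702))*0 = (104*(-1/1702))*0 = -52/851*0 = 0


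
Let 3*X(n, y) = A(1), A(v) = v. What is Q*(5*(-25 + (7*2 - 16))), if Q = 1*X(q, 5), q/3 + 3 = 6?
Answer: -45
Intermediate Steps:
q = 9 (q = -9 + 3*6 = -9 + 18 = 9)
X(n, y) = ⅓ (X(n, y) = (⅓)*1 = ⅓)
Q = ⅓ (Q = 1*(⅓) = ⅓ ≈ 0.33333)
Q*(5*(-25 + (7*2 - 16))) = (5*(-25 + (7*2 - 16)))/3 = (5*(-25 + (14 - 16)))/3 = (5*(-25 - 2))/3 = (5*(-27))/3 = (⅓)*(-135) = -45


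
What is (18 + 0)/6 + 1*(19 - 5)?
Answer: 17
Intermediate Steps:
(18 + 0)/6 + 1*(19 - 5) = 18*(1/6) + 1*14 = 3 + 14 = 17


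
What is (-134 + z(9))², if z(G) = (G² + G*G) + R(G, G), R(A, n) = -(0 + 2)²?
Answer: 576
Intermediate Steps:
R(A, n) = -4 (R(A, n) = -1*2² = -1*4 = -4)
z(G) = -4 + 2*G² (z(G) = (G² + G*G) - 4 = (G² + G²) - 4 = 2*G² - 4 = -4 + 2*G²)
(-134 + z(9))² = (-134 + (-4 + 2*9²))² = (-134 + (-4 + 2*81))² = (-134 + (-4 + 162))² = (-134 + 158)² = 24² = 576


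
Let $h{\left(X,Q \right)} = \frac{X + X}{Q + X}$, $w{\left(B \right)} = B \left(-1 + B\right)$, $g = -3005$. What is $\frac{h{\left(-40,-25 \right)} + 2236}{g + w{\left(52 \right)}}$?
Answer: $- \frac{29084}{4589} \approx -6.3378$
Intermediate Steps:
$h{\left(X,Q \right)} = \frac{2 X}{Q + X}$
$\frac{h{\left(-40,-25 \right)} + 2236}{g + w{\left(52 \right)}} = \frac{2 \left(-40\right) \frac{1}{-25 - 40} + 2236}{-3005 + 52 \left(-1 + 52\right)} = \frac{2 \left(-40\right) \frac{1}{-65} + 2236}{-3005 + 52 \cdot 51} = \frac{2 \left(-40\right) \left(- \frac{1}{65}\right) + 2236}{-3005 + 2652} = \frac{\frac{16}{13} + 2236}{-353} = \frac{29084}{13} \left(- \frac{1}{353}\right) = - \frac{29084}{4589}$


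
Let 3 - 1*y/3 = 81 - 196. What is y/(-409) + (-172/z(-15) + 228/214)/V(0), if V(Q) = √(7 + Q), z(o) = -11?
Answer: -354/409 + 19658*√7/8239 ≈ 5.4472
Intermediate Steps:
y = 354 (y = 9 - 3*(81 - 196) = 9 - 3*(-115) = 9 + 345 = 354)
y/(-409) + (-172/z(-15) + 228/214)/V(0) = 354/(-409) + (-172/(-11) + 228/214)/(√(7 + 0)) = 354*(-1/409) + (-172*(-1/11) + 228*(1/214))/(√7) = -354/409 + (172/11 + 114/107)*(√7/7) = -354/409 + 19658*(√7/7)/1177 = -354/409 + 19658*√7/8239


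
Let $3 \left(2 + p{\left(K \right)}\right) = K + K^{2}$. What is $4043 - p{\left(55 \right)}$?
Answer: $\frac{9055}{3} \approx 3018.3$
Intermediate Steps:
$p{\left(K \right)} = -2 + \frac{K}{3} + \frac{K^{2}}{3}$ ($p{\left(K \right)} = -2 + \frac{K + K^{2}}{3} = -2 + \left(\frac{K}{3} + \frac{K^{2}}{3}\right) = -2 + \frac{K}{3} + \frac{K^{2}}{3}$)
$4043 - p{\left(55 \right)} = 4043 - \left(-2 + \frac{1}{3} \cdot 55 + \frac{55^{2}}{3}\right) = 4043 - \left(-2 + \frac{55}{3} + \frac{1}{3} \cdot 3025\right) = 4043 - \left(-2 + \frac{55}{3} + \frac{3025}{3}\right) = 4043 - \frac{3074}{3} = \frac{9055}{3}$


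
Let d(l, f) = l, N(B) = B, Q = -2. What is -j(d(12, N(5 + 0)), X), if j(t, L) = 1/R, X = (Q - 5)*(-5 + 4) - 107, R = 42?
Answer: -1/42 ≈ -0.023810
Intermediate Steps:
X = -100 (X = (-2 - 5)*(-5 + 4) - 107 = -7*(-1) - 107 = 7 - 107 = -100)
j(t, L) = 1/42
-j(d(12, N(5 + 0)), X) = -1*1/42 = -1/42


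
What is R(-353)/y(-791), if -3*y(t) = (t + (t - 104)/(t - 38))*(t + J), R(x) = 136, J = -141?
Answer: -42279/76289326 ≈ -0.00055419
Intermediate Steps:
y(t) = -(-141 + t)*(t + (-104 + t)/(-38 + t))/3 (y(t) = -(t + (t - 104)/(t - 38))*(t - 141)/3 = -(t + (-104 + t)/(-38 + t))*(-141 + t)/3 = -(-141 + t)*(t + (-104 + t)/(-38 + t))/3)
R(-353)/y(-791) = 136/(((-14664 - 1*(-791)³ - 5113*(-791) + 178*(-791)²)/(3*(-38 - 791)))) = 136/(((⅓)*(-14664 - 1*(-494913671) + 4044383 + 178*625681)/(-829))) = 136/(((⅓)*(-1/829)*(-14664 + 494913671 + 4044383 + 111371218))) = 136/(((⅓)*(-1/829)*610314608)) = 136/(-610314608/2487) = 136*(-2487/610314608) = -42279/76289326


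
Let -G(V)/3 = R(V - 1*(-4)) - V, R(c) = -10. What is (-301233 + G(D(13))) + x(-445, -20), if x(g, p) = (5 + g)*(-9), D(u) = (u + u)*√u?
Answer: -297243 + 78*√13 ≈ -2.9696e+5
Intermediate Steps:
D(u) = 2*u^(3/2) (D(u) = (2*u)*√u = 2*u^(3/2))
x(g, p) = -45 - 9*g
G(V) = 30 + 3*V (G(V) = -3*(-10 - V) = 30 + 3*V)
(-301233 + G(D(13))) + x(-445, -20) = (-301233 + (30 + 3*(2*13^(3/2)))) + (-45 - 9*(-445)) = (-301233 + (30 + 3*(2*(13*√13)))) + (-45 + 4005) = (-301233 + (30 + 3*(26*√13))) + 3960 = (-301233 + (30 + 78*√13)) + 3960 = (-301203 + 78*√13) + 3960 = -297243 + 78*√13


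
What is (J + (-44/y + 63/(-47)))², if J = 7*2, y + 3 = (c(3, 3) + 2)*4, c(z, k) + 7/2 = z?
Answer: 80089/19881 ≈ 4.0284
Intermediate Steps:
c(z, k) = -7/2 + z
y = 3 (y = -3 + ((-7/2 + 3) + 2)*4 = -3 + (-½ + 2)*4 = -3 + (3/2)*4 = -3 + 6 = 3)
J = 14
(J + (-44/y + 63/(-47)))² = (14 + (-44/3 + 63/(-47)))² = (14 + (-44*⅓ + 63*(-1/47)))² = (14 + (-44/3 - 63/47))² = (14 - 2257/141)² = (-283/141)² = 80089/19881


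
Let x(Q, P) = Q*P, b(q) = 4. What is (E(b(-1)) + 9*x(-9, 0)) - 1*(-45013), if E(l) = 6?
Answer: 45019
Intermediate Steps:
x(Q, P) = P*Q
(E(b(-1)) + 9*x(-9, 0)) - 1*(-45013) = (6 + 9*(0*(-9))) - 1*(-45013) = (6 + 9*0) + 45013 = (6 + 0) + 45013 = 6 + 45013 = 45019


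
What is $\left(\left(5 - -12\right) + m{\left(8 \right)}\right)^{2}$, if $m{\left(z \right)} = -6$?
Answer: $121$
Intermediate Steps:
$\left(\left(5 - -12\right) + m{\left(8 \right)}\right)^{2} = \left(\left(5 - -12\right) - 6\right)^{2} = \left(\left(5 + 12\right) - 6\right)^{2} = \left(17 - 6\right)^{2} = 11^{2} = 121$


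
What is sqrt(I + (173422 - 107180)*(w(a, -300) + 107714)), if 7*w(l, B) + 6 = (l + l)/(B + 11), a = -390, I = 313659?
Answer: sqrt(101045436109891)/119 ≈ 84472.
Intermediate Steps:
w(l, B) = -6/7 + 2*l/(7*(11 + B)) (w(l, B) = -6/7 + ((l + l)/(B + 11))/7 = -6/7 + ((2*l)/(11 + B))/7 = -6/7 + (2*l/(11 + B))/7 = -6/7 + 2*l/(7*(11 + B)))
sqrt(I + (173422 - 107180)*(w(a, -300) + 107714)) = sqrt(313659 + (173422 - 107180)*(2*(-33 - 390 - 3*(-300))/(7*(11 - 300)) + 107714)) = sqrt(313659 + 66242*((2/7)*(-33 - 390 + 900)/(-289) + 107714)) = sqrt(313659 + 66242*((2/7)*(-1/289)*477 + 107714)) = sqrt(313659 + 66242*(-954/2023 + 107714)) = sqrt(313659 + 66242*(217904468/2023)) = sqrt(313659 + 14434427769256/2023) = sqrt(14435062301413/2023) = sqrt(101045436109891)/119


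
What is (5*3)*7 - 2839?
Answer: -2734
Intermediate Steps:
(5*3)*7 - 2839 = 15*7 - 2839 = 105 - 2839 = -2734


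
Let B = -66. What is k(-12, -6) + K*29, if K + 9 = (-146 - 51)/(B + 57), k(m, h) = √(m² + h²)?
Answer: 3364/9 + 6*√5 ≈ 387.19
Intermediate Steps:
k(m, h) = √(h² + m²)
K = 116/9 (K = -9 + (-146 - 51)/(-66 + 57) = -9 - 197/(-9) = -9 - 197*(-⅑) = -9 + 197/9 = 116/9 ≈ 12.889)
k(-12, -6) + K*29 = √((-6)² + (-12)²) + (116/9)*29 = √(36 + 144) + 3364/9 = √180 + 3364/9 = 6*√5 + 3364/9 = 3364/9 + 6*√5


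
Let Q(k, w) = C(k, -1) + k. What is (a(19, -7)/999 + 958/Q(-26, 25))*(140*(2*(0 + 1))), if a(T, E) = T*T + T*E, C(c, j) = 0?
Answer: -44385320/4329 ≈ -10253.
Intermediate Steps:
Q(k, w) = k (Q(k, w) = 0 + k = k)
a(T, E) = T**2 + E*T
(a(19, -7)/999 + 958/Q(-26, 25))*(140*(2*(0 + 1))) = ((19*(-7 + 19))/999 + 958/(-26))*(140*(2*(0 + 1))) = ((19*12)*(1/999) + 958*(-1/26))*(140*(2*1)) = (228*(1/999) - 479/13)*(140*2) = (76/333 - 479/13)*280 = -158519/4329*280 = -44385320/4329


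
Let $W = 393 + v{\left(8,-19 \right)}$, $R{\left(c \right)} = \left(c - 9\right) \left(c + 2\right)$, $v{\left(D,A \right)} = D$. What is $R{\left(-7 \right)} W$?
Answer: $32080$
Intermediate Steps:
$R{\left(c \right)} = \left(-9 + c\right) \left(2 + c\right)$
$W = 401$ ($W = 393 + 8 = 401$)
$R{\left(-7 \right)} W = \left(-18 + \left(-7\right)^{2} - -49\right) 401 = \left(-18 + 49 + 49\right) 401 = 80 \cdot 401 = 32080$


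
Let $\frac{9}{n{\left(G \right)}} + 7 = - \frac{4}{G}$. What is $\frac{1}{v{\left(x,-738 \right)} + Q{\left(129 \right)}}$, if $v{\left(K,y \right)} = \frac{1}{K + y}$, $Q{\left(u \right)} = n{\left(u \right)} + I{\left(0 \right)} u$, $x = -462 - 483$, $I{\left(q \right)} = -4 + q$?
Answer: $- \frac{1526481}{789619066} \approx -0.0019332$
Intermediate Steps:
$n{\left(G \right)} = \frac{9}{-7 - \frac{4}{G}}$
$x = -945$ ($x = -462 - 483 = -945$)
$Q{\left(u \right)} = - 4 u - \frac{9 u}{4 + 7 u}$ ($Q{\left(u \right)} = - \frac{9 u}{4 + 7 u} + \left(-4 + 0\right) u = - \frac{9 u}{4 + 7 u} - 4 u = - 4 u - \frac{9 u}{4 + 7 u}$)
$\frac{1}{v{\left(x,-738 \right)} + Q{\left(129 \right)}} = \frac{1}{\frac{1}{-945 - 738} + \frac{129 \left(-25 - 3612\right)}{4 + 7 \cdot 129}} = \frac{1}{\frac{1}{-1683} + \frac{129 \left(-25 - 3612\right)}{4 + 903}} = \frac{1}{- \frac{1}{1683} + 129 \cdot \frac{1}{907} \left(-3637\right)} = \frac{1}{- \frac{1}{1683} - \frac{469173}{907}} = \frac{1}{- \frac{789619066}{1526481}} = - \frac{1526481}{789619066}$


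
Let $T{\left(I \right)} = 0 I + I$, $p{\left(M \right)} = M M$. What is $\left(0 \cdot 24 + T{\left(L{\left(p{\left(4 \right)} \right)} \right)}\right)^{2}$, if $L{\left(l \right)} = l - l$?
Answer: $0$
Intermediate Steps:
$p{\left(M \right)} = M^{2}$
$L{\left(l \right)} = 0$
$T{\left(I \right)} = I$ ($T{\left(I \right)} = 0 + I = I$)
$\left(0 \cdot 24 + T{\left(L{\left(p{\left(4 \right)} \right)} \right)}\right)^{2} = \left(0 \cdot 24 + 0\right)^{2} = \left(0 + 0\right)^{2} = 0^{2} = 0$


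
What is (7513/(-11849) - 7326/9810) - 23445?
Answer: -151409810853/6457705 ≈ -23446.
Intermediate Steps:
(7513/(-11849) - 7326/9810) - 23445 = (7513*(-1/11849) - 7326*1/9810) - 23445 = (-7513/11849 - 407/545) - 23445 = -8917128/6457705 - 23445 = -151409810853/6457705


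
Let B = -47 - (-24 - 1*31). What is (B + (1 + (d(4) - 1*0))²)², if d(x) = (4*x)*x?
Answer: 17918289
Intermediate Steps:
d(x) = 4*x²
B = 8 (B = -47 - (-24 - 31) = -47 - 1*(-55) = -47 + 55 = 8)
(B + (1 + (d(4) - 1*0))²)² = (8 + (1 + (4*4² - 1*0))²)² = (8 + (1 + (4*16 + 0))²)² = (8 + (1 + (64 + 0))²)² = (8 + (1 + 64)²)² = (8 + 65²)² = (8 + 4225)² = 4233² = 17918289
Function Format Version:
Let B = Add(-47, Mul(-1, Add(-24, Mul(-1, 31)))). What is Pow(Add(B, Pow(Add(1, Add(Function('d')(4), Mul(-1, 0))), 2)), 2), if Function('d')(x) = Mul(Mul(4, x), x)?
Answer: 17918289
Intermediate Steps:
Function('d')(x) = Mul(4, Pow(x, 2))
B = 8 (B = Add(-47, Mul(-1, Add(-24, -31))) = Add(-47, Mul(-1, -55)) = Add(-47, 55) = 8)
Pow(Add(B, Pow(Add(1, Add(Function('d')(4), Mul(-1, 0))), 2)), 2) = Pow(Add(8, Pow(Add(1, Add(Mul(4, Pow(4, 2)), Mul(-1, 0))), 2)), 2) = Pow(Add(8, Pow(Add(1, Add(Mul(4, 16), 0)), 2)), 2) = Pow(Add(8, Pow(Add(1, Add(64, 0)), 2)), 2) = Pow(Add(8, Pow(Add(1, 64), 2)), 2) = Pow(Add(8, Pow(65, 2)), 2) = Pow(Add(8, 4225), 2) = Pow(4233, 2) = 17918289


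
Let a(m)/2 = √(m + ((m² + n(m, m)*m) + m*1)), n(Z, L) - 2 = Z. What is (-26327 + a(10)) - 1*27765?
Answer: -54092 + 8*√15 ≈ -54061.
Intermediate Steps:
n(Z, L) = 2 + Z
a(m) = 2*√(m² + 2*m + m*(2 + m)) (a(m) = 2*√(m + ((m² + (2 + m)*m) + m*1)) = 2*√(m + ((m² + m*(2 + m)) + m)) = 2*√(m + (m + m² + m*(2 + m))) = 2*√(m² + 2*m + m*(2 + m)))
(-26327 + a(10)) - 1*27765 = (-26327 + 2*√2*√(10*(2 + 10))) - 1*27765 = (-26327 + 2*√2*√(10*12)) - 27765 = (-26327 + 2*√2*√120) - 27765 = (-26327 + 2*√2*(2*√30)) - 27765 = (-26327 + 8*√15) - 27765 = -54092 + 8*√15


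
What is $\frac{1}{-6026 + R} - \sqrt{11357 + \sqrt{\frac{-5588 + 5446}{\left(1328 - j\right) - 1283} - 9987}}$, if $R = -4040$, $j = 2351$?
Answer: $- \frac{1}{10066} - \frac{\sqrt{15098098013 + 2306 i \sqrt{3319181455}}}{1153} \approx -106.57 - 0.46887 i$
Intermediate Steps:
$\frac{1}{-6026 + R} - \sqrt{11357 + \sqrt{\frac{-5588 + 5446}{\left(1328 - j\right) - 1283} - 9987}} = \frac{1}{-6026 - 4040} - \sqrt{11357 + \sqrt{\frac{-5588 + 5446}{\left(1328 - 2351\right) - 1283} - 9987}} = \frac{1}{-10066} - \sqrt{11357 + \sqrt{- \frac{142}{\left(1328 - 2351\right) - 1283} - 9987}} = - \frac{1}{10066} - \sqrt{11357 + \sqrt{- \frac{142}{-1023 - 1283} - 9987}} = - \frac{1}{10066} - \sqrt{11357 + \sqrt{- \frac{142}{-2306} - 9987}} = - \frac{1}{10066} - \sqrt{11357 + \sqrt{\left(-142\right) \left(- \frac{1}{2306}\right) - 9987}} = - \frac{1}{10066} - \sqrt{11357 + \sqrt{\frac{71}{1153} - 9987}} = - \frac{1}{10066} - \sqrt{11357 + \sqrt{- \frac{11514940}{1153}}} = - \frac{1}{10066} - \sqrt{11357 + \frac{2 i \sqrt{3319181455}}{1153}}$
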